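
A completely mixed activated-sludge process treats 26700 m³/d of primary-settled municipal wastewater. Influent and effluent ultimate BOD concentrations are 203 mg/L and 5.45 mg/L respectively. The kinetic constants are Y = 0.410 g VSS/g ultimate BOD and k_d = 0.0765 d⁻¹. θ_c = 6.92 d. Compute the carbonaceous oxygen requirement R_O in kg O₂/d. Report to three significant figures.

The observed yield is Y_obs = Y/(1 + k_d·θ_c) = 0.410 / (1 + 0.0765 × 6.92) = 0.410 / 1.529 = 0.2681 g VSS per g ultimate BOD removed.
Q·(S₀ − S) = 26700 × (203 − 5.45) × 10⁻³ = 5275 kg/d removed.
Biomass synthesised: P_X = Y_obs × 5275 = 1414 kg VSS/d.
Carbonaceous O₂ demand = substrate oxidised − cell-mass equivalent = 5275 − 1.42 × 1414 = 3267 kg O₂/d.

R_O ≈ 3270 kg O₂/d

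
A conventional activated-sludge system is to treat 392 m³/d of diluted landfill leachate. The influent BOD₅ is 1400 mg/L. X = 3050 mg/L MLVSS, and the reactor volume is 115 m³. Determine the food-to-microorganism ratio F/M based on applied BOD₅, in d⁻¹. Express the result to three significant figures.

F/M ≈ 1.56 d⁻¹

F/M = Q·S₀ / (V·X) = 392 × 1400 / (115.0 × 3050) = 1.565 g BOD₅·(g VSS·d)⁻¹.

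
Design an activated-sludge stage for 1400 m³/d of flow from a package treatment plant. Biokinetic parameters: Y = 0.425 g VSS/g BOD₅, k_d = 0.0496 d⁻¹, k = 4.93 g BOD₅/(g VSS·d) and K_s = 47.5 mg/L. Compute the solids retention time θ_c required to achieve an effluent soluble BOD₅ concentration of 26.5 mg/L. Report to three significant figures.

Specific growth rate at S = 26.5 mg/L: μ = YkS/(K_s+S) = 0.425·4.93·26.5/(47.5+26.5) = 0.7503 d⁻¹.
θ_c = 1/(μ − k_d) = 1/(0.7503 − 0.0496) = 1/0.7007 = 1.427 d.

θ_c ≈ 1.43 d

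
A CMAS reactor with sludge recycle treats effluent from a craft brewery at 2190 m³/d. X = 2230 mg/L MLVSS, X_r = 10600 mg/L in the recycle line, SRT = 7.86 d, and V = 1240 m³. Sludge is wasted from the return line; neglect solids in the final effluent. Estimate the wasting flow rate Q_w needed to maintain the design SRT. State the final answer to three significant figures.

θ_c = V·X/(Q_w·X_r) when wasting from the recycle, so Q_w = V·X/(θ_c·X_r) = 1240 × 2230 / (7.86 × 10600) = 33.19 m³/d.

Q_w ≈ 33.2 m³/d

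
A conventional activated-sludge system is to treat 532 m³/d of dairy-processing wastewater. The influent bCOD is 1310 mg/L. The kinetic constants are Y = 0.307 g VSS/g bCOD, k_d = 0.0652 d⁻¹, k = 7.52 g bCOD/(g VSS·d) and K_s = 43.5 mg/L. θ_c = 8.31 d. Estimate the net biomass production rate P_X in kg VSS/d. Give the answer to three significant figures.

Effluent substrate depends only on kinetics and SRT: S = K_s(1 + k_d θ_c) / [θ_c(Yk − k_d) − 1] = 43.5 × (1 + 0.0652 × 8.31) / [8.31 × (0.307 × 7.52 − 0.0652) − 1] = 67.07 / 17.64 = 3.801 mg/L.
Y_obs = Y / (1 + k_d θ_c) = 0.307 / (1 + 0.0652 × 8.31) = 0.307 / 1.542 = 0.1991.
ΔS = 1310 − 3.80 = 1306 mg/L, so the substrate removal rate is 532 × 1306/1000 = 694.9 kg bCOD/d.
P_X = Y_obs · Q(S₀ − S) = 0.1991 × 694.9 = 138.4 kg VSS/d.

P_X ≈ 138 kg VSS/d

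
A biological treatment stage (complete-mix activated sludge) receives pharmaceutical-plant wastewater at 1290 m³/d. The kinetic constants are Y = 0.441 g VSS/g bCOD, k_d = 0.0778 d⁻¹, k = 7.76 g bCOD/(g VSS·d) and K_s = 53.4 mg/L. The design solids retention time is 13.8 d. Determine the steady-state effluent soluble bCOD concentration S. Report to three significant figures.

S ≈ 2.45 mg/L

Effluent substrate depends only on kinetics and SRT: S = K_s(1 + k_d θ_c) / [θ_c(Yk − k_d) − 1] = 53.4 × (1 + 0.0778 × 13.8) / [13.8 × (0.441 × 7.76 − 0.0778) − 1] = 110.7 / 45.15 = 2.452 mg/L.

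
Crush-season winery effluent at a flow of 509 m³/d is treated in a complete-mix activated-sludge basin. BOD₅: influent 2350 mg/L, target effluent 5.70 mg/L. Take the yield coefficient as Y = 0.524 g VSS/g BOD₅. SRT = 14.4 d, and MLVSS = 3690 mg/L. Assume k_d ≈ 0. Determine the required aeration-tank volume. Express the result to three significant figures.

Biomass mass balance (decay neglected): V·X = Y·Q·(S₀ − S)·θ_c, so V = 0.524 × 509 × (2350 − 5.70) × 14.4 / 3690 = 2440 m³.

V ≈ 2440 m³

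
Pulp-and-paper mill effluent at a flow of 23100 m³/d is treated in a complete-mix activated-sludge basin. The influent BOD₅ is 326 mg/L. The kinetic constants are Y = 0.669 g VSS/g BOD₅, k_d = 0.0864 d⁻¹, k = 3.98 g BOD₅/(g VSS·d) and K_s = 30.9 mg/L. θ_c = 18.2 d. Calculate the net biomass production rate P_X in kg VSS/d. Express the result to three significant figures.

P_X ≈ 1950 kg VSS/d

From the Monod/SRT balance for a CMAS, S = K_s·(1+k_d θ_c)/[θ_c·(Y k − k_d) − 1] = 30.9 × (1 + 0.0864 × 18.2) / [18.2 × (0.669 × 3.98 − 0.0864) − 1] = 79.49 / 45.89 = 1.732 mg/L.
Y_obs = Y / (1 + k_d θ_c) = 0.669 / (1 + 0.0864 × 18.2) = 0.669 / 2.572 = 0.2601.
ΔS = 326 − 1.73 = 324.3 mg/L, so the substrate removal rate is 23100 × 324.3/1000 = 7491 kg BOD₅/d.
Net biomass production P_X = Y_obs × Q·(S₀ − S) = 0.2601 × 7491 = 1948 kg VSS/d.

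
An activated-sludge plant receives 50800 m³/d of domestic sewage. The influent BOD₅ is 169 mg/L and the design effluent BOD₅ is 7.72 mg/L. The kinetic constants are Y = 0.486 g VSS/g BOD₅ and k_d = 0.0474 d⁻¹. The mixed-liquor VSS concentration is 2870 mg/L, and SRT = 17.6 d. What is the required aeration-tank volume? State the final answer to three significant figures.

From the SRT design equation V = Y Q (S₀−S) θ_c / [X (1 + k_d θ_c)] = 0.486 × 50800 × (169 − 7.72) × 17.6 / [2870 × (1 + 0.0474 × 17.6)] = 7.01×10^7 / 5264 = 13312 m³.

V ≈ 13300 m³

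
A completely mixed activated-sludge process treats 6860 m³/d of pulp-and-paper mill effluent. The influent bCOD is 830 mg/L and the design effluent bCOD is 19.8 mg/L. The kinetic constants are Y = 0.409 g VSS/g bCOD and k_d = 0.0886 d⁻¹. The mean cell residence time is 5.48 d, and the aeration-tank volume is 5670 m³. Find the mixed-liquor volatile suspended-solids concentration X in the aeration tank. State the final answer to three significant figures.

From V·X·(1 + k_d·θ_c) = Y·Q·(S₀ − S)·θ_c: X = 0.409 × 6860 × (830 − 19.8) × 5.48 / [5670 × (1 + 0.0886 × 5.48)] = 1479 mg/L.

X ≈ 1480 mg/L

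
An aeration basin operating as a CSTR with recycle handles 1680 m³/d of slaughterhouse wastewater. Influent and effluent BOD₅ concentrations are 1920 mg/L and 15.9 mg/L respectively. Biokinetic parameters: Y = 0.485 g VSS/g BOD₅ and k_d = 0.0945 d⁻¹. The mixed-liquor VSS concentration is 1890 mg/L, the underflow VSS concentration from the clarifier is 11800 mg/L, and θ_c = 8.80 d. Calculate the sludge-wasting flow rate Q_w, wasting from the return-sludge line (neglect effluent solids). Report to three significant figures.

From the SRT design equation V = Y Q (S₀−S) θ_c / [X (1 + k_d θ_c)] = 0.485 × 1680 × (1920 − 15.9) × 8.80 / [1890 × (1 + 0.0945 × 8.80)] = 1.37×10^7 / 3462 = 3944 m³.
θ_c = V·X/(Q_w·X_r) when wasting from the recycle, so Q_w = V·X/(θ_c·X_r) = 3944 × 1890 / (8.80 × 11800) = 71.78 m³/d.

Q_w ≈ 71.8 m³/d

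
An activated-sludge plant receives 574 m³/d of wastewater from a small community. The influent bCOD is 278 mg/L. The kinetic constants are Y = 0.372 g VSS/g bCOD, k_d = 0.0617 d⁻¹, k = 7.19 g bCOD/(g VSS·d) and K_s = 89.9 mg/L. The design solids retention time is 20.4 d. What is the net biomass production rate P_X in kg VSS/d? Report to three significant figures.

P_X ≈ 25.9 kg VSS/d

From the Monod/SRT balance for a CMAS, S = K_s·(1+k_d θ_c)/[θ_c·(Y k − k_d) − 1] = 89.9 × (1 + 0.0617 × 20.4) / [20.4 × (0.372 × 7.19 − 0.0617) − 1] = 203.1 / 52.30 = 3.882 mg/L.
Observed yield with endogenous decay: Y_obs = Y / (1 + k_d·θ_c) = 0.372 / (1 + 0.0617 × 20.4) = 0.372 / 2.259 = 0.1647 g VSS/g bCOD.
ΔS = 278 − 3.88 = 274.1 mg/L, so the substrate removal rate is 574 × 274.1/1000 = 157.3 kg bCOD/d.
P_X = Y_obs · Q(S₀ − S) = 0.1647 × 157.3 = 25.91 kg VSS/d.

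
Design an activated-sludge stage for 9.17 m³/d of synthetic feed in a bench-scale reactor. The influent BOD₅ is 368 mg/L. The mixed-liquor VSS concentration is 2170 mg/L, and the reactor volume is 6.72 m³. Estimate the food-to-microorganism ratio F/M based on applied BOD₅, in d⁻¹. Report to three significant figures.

F/M = Q·S₀ / (V·X) = 9.17 × 368 / (6.720 × 2170) = 0.2314 g BOD₅·(g VSS·d)⁻¹.

F/M ≈ 0.231 d⁻¹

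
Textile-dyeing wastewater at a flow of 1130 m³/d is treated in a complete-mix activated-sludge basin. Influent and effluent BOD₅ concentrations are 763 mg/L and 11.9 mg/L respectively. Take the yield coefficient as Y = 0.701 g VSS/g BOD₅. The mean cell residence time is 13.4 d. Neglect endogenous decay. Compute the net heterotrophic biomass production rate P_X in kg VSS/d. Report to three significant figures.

Since k_d ≈ 0, Y_obs = Y = 0.701 g VSS/g BOD₅.
Mass of BOD₅ removed per day: Q(S₀ − S) = 1130 × 751.1 g/m³ = 848.7 kg/d.
Biomass produced: P_X = Y_obs·Q·ΔS = 0.7010 × 848.7 ≈ 595.0 kg VSS/d.

P_X ≈ 595 kg VSS/d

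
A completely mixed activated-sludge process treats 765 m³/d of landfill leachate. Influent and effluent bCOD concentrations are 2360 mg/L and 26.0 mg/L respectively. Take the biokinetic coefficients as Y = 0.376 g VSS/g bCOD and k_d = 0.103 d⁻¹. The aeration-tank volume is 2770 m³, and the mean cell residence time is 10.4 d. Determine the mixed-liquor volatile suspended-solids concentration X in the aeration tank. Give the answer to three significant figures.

X ≈ 1220 mg/L

Solving the biomass balance for X: X = Y Q (S₀−S) θ_c / [V (1+k_d θ_c)] = 0.376 × 765 × (2360 − 26.0) × 10.4 / [2770 × (1 + 0.103 × 10.4)] = 1217 mg/L.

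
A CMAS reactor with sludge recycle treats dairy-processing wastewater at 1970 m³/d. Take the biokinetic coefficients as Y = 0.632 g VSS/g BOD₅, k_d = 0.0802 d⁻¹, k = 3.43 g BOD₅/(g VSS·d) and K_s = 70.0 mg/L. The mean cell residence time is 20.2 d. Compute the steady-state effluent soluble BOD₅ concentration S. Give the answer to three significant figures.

From the Monod/SRT balance for a CMAS, S = K_s·(1+k_d θ_c)/[θ_c·(Y k − k_d) − 1] = 70.0 × (1 + 0.0802 × 20.2) / [20.2 × (0.632 × 3.43 − 0.0802) − 1] = 183.4 / 41.17 = 4.455 mg/L.

S ≈ 4.45 mg/L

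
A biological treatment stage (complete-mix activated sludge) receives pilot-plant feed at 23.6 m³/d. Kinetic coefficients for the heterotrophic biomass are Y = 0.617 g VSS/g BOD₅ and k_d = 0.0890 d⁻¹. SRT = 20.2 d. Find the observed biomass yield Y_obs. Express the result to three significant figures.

Correct the yield for decay: Y_obs = Y/(1 + k_d θ_c) = 0.617 / (1 + 0.0890 × 20.2) = 0.617 / 2.798 = 0.2205.

Y_obs ≈ 0.221 g VSS/g BOD₅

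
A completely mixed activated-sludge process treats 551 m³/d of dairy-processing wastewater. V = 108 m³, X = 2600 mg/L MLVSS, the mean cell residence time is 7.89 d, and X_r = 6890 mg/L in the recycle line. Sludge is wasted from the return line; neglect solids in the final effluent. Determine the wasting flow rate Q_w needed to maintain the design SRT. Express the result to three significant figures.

Wasting from the return line (neglecting effluent solids): Q_w = V·X / (θ_c·X_r) = 108.0 × 2600 / (7.89 × 6890) = 5.165 m³/d.

Q_w ≈ 5.17 m³/d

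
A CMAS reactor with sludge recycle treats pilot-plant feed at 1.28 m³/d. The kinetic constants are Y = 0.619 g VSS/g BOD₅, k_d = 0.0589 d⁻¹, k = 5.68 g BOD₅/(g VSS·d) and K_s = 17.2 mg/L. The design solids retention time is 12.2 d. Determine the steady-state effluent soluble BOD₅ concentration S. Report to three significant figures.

S ≈ 0.718 mg/L

From the Monod/SRT balance for a CMAS, S = K_s·(1+k_d θ_c)/[θ_c·(Y k − k_d) − 1] = 17.2 × (1 + 0.0589 × 12.2) / [12.2 × (0.619 × 5.68 − 0.0589) − 1] = 29.56 / 41.18 = 0.7179 mg/L.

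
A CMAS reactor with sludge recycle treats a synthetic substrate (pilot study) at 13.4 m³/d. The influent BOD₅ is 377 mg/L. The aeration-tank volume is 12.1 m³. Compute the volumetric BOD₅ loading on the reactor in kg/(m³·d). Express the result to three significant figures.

Volumetric loading L_v = Q·S₀ / V = 13.4 × 377 g/m³ / 12.10 m³ = 417.5 g/(m³·d) = 0.4175 kg BOD₅/(m³·d).

L_v ≈ 0.418 kg BOD₅/(m³·d)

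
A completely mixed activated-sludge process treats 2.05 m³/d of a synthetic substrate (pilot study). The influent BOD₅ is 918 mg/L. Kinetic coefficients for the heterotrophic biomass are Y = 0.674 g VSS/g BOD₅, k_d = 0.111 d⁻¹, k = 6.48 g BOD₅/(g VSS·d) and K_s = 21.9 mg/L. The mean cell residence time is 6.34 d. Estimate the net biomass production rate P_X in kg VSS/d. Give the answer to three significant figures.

For a completely mixed reactor with recycle the Lawrence–McCarty relation gives S = K_s·(1 + k_d·θ_c) / [θ_c·(Y·k − k_d) − 1] = 21.9 × (1 + 0.111 × 6.34) / [6.34 × (0.674 × 6.48 − 0.111) − 1] = 37.31 / 25.99 = 1.436 mg/L.
Y_obs = Y / (1 + k_d θ_c) = 0.674 / (1 + 0.111 × 6.34) = 0.674 / 1.704 = 0.3956.
ΔS = 918 − 1.44 = 916.6 mg/L, so the substrate removal rate is 2.05 × 916.6/1000 = 1.879 kg BOD₅/d.
So the net sludge growth is P_X = 0.3956 × 1.879 = 0.7433 kg VSS/d.

P_X ≈ 0.743 kg VSS/d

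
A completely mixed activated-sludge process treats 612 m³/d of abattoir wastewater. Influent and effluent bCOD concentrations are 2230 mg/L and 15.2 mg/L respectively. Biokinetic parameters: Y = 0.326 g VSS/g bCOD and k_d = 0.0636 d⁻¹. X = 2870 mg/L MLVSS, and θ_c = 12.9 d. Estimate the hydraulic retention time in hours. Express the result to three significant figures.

From the SRT design equation V = Y Q (S₀−S) θ_c / [X (1 + k_d θ_c)] = 0.326 × 612 × (2230 − 15.2) × 12.9 / [2870 × (1 + 0.0636 × 12.9)] = 5.7×10^6 / 5225 = 1091 m³.
Hydraulic retention time τ = V/Q = 1091 / 612 = 1.783 d = 42.79 h.

τ ≈ 42.8 h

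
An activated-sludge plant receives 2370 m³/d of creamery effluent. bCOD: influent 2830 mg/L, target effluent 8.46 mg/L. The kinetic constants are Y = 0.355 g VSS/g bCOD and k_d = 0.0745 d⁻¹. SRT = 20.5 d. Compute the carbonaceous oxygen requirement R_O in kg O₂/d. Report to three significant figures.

R_O ≈ 5350 kg O₂/d

The observed yield is Y_obs = Y/(1 + k_d·θ_c) = 0.355 / (1 + 0.0745 × 20.5) = 0.355 / 2.527 = 0.1405 g VSS per g bCOD removed.
Mass of bCOD removed per day: Q(S₀ − S) = 2370 × 2822 g/m³ = 6687 kg/d.
Net sludge production P_X = 0.1405 × 6687 = 939.3 kg VSS/d.
R_O = Q·(S₀ − S) − 1.42·P_X = 6687 − 1.42 × 939.3 = 5353 kg O₂/d.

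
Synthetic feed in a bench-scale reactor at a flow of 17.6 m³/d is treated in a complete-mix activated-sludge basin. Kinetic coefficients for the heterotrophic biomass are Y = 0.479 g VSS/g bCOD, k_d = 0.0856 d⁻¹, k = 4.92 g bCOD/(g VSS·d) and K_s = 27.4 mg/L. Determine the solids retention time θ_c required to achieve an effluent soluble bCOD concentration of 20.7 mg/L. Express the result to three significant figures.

Specific growth rate at S = 20.7 mg/L: μ = YkS/(K_s+S) = 0.479·4.92·20.7/(27.4+20.7) = 1.014 d⁻¹.
θ_c = 1/(μ − k_d) = 1/(1.014 − 0.0856) = 1/0.9286 = 1.077 d.

θ_c ≈ 1.08 d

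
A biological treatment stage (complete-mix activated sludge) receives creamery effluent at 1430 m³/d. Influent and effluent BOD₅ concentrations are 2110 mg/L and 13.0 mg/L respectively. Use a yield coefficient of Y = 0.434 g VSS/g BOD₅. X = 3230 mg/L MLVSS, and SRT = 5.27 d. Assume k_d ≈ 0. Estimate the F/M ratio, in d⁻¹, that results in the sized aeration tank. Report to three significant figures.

F/M ≈ 0.440 d⁻¹

Biomass mass balance (decay neglected): V·X = Y·Q·(S₀ − S)·θ_c, so V = 0.434 × 1430 × (2110 − 13.0) × 5.27 / 3230 = 2123 m³.
F/M = applied load / biomass = Q·S₀/(V·X) = 1430 × 2110 / (2123 × 3230) = 0.4399 d⁻¹.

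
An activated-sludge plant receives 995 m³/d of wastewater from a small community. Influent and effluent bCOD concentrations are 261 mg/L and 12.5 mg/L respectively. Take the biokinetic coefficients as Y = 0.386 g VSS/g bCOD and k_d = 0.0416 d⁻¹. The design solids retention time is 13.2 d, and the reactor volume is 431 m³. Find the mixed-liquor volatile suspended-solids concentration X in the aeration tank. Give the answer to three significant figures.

X ≈ 1890 mg/L

From V·X·(1 + k_d·θ_c) = Y·Q·(S₀ − S)·θ_c: X = 0.386 × 995 × (261 − 12.5) × 13.2 / [431 × (1 + 0.0416 × 13.2)] = 1887 mg/L.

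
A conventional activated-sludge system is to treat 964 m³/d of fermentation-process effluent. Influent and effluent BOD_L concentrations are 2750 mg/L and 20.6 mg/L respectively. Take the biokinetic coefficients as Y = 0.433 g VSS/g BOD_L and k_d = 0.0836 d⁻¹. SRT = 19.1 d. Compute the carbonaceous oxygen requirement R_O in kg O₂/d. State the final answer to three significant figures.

Y_obs = Y / (1 + k_d θ_c) = 0.433 / (1 + 0.0836 × 19.1) = 0.433 / 2.597 = 0.1667.
Substrate removed = Q·(S₀ − S) = 964 m³/d × (2750 − 20.6) g/m³ = 2.63×10^6 g/d = 2631 kg/d.
P_X = Y_obs·Q·(S₀ − S) = 0.1667 × 2631 = 438.7 kg VSS/d.
R_O = Q·ΔS − 1.42 P_X = 2631 − 623.0 = 2008 kg O₂/d.

R_O ≈ 2010 kg O₂/d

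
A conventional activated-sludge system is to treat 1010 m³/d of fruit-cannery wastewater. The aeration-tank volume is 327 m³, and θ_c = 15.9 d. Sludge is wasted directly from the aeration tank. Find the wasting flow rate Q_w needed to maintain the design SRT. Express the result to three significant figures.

Wasting from the aeration tank: Q_w = V / θ_c = 327.0 / 15.9 = 20.57 m³/d.

Q_w ≈ 20.6 m³/d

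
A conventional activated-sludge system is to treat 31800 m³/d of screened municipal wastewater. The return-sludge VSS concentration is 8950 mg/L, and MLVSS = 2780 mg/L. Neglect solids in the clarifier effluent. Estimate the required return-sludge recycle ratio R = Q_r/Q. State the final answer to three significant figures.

Mass balance around the secondary clarifier (neglecting effluent solids): R = X / (X_r − X) = 2780 / (8950 − 2780) = 0.4506.

R ≈ 0.451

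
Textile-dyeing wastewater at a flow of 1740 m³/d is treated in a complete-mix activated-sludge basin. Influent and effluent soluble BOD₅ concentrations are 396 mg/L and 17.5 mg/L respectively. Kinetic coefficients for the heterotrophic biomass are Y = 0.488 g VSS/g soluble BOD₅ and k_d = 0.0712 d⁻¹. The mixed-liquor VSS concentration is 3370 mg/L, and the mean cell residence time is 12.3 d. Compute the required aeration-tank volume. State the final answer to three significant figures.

From the SRT design equation V = Y Q (S₀−S) θ_c / [X (1 + k_d θ_c)] = 0.488 × 1740 × (396 − 17.5) × 12.3 / [3370 × (1 + 0.0712 × 12.3)] = 3.95×10^6 / 6321 = 625.4 m³.

V ≈ 625 m³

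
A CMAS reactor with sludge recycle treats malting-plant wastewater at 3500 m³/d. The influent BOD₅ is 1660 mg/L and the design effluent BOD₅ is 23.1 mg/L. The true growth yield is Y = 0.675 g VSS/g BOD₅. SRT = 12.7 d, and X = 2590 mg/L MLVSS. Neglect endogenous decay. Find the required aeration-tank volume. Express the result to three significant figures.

V·X = Y·Q·ΔS·θ_c gives V = 0.675 × 3500 × (1660 − 23.1) × 12.7 / 2590 = 18963 m³.

V ≈ 19000 m³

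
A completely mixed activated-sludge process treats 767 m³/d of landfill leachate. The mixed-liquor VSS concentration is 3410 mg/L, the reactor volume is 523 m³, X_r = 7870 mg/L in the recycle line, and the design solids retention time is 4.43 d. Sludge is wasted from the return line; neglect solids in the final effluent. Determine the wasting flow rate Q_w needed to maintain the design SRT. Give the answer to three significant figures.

Wasting from the return line (neglecting effluent solids): Q_w = V·X / (θ_c·X_r) = 523.0 × 3410 / (4.43 × 7870) = 51.15 m³/d.

Q_w ≈ 51.2 m³/d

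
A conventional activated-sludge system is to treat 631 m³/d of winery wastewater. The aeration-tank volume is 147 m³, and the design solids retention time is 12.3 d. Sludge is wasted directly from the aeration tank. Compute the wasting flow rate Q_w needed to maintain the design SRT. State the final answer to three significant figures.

Q_w ≈ 12.0 m³/d

With mixed-liquor wasting, θ_c = V/Q_w, so Q_w = V/θ_c = 147.0/12.3 = 11.95 m³/d.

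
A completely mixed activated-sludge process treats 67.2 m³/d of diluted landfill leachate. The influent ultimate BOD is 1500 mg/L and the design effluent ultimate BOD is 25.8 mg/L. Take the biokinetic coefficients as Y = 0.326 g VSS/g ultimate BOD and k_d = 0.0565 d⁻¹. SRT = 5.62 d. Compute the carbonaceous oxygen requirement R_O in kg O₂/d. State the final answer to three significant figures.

R_O ≈ 64.3 kg O₂/d

The observed yield is Y_obs = Y/(1 + k_d·θ_c) = 0.326 / (1 + 0.0565 × 5.62) = 0.326 / 1.318 = 0.2474 g VSS per g ultimate BOD removed.
Substrate removed = Q·(S₀ − S) = 67.2 m³/d × (1500 − 25.8) g/m³ = 9.91×10^4 g/d = 99.07 kg/d.
Net sludge production P_X = 0.2474 × 99.07 = 24.51 kg VSS/d.
R_O = Q·ΔS − 1.42 P_X = 99.07 − 34.81 = 64.26 kg O₂/d.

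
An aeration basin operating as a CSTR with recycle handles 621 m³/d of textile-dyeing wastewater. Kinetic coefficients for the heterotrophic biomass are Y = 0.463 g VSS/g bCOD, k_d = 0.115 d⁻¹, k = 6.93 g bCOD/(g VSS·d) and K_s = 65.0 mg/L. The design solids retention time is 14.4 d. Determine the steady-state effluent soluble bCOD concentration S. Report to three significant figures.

S ≈ 3.96 mg/L

For a completely mixed reactor with recycle the Lawrence–McCarty relation gives S = K_s·(1 + k_d·θ_c) / [θ_c·(Y·k − k_d) − 1] = 65.0 × (1 + 0.115 × 14.4) / [14.4 × (0.463 × 6.93 − 0.115) − 1] = 172.6 / 43.55 = 3.964 mg/L.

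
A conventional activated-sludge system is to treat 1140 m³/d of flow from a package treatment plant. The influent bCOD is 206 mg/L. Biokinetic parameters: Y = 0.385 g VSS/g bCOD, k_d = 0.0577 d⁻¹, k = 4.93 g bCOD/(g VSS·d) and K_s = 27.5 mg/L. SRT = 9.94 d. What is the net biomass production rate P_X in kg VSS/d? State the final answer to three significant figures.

P_X ≈ 56.8 kg VSS/d

From the Monod/SRT balance for a CMAS, S = K_s·(1+k_d θ_c)/[θ_c·(Y k − k_d) − 1] = 27.5 × (1 + 0.0577 × 9.94) / [9.94 × (0.385 × 4.93 − 0.0577) − 1] = 43.27 / 17.29 = 2.502 mg/L.
The observed yield is Y_obs = Y/(1 + k_d·θ_c) = 0.385 / (1 + 0.0577 × 9.94) = 0.385 / 1.574 = 0.2447 g VSS per g bCOD removed.
Mass of bCOD removed per day: Q(S₀ − S) = 1140 × 203.5 g/m³ = 232.0 kg/d.
Biomass produced: P_X = Y_obs·Q·ΔS = 0.2447 × 232.0 ≈ 56.76 kg VSS/d.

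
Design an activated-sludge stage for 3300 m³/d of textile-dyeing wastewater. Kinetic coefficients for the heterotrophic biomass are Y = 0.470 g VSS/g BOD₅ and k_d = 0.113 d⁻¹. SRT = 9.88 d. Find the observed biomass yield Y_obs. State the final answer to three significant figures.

Y_obs ≈ 0.222 g VSS/g BOD₅

Correct the yield for decay: Y_obs = Y/(1 + k_d θ_c) = 0.470 / (1 + 0.113 × 9.88) = 0.470 / 2.116 = 0.2221.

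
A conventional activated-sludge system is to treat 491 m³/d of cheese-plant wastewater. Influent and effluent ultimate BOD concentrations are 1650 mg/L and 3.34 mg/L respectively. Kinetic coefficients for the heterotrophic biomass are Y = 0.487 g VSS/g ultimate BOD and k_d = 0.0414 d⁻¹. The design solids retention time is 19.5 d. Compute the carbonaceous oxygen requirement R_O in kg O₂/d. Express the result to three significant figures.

R_O ≈ 499 kg O₂/d

Observed yield with endogenous decay: Y_obs = Y / (1 + k_d·θ_c) = 0.487 / (1 + 0.0414 × 19.5) = 0.487 / 1.807 = 0.2695 g VSS/g ultimate BOD.
Q·(S₀ − S) = 491 × (1650 − 3.34) × 10⁻³ = 808.5 kg/d removed.
Net sludge production P_X = 0.2695 × 808.5 = 217.9 kg VSS/d.
Carbonaceous O₂ demand = substrate oxidised − cell-mass equivalent = 808.5 − 1.42 × 217.9 = 499.1 kg O₂/d.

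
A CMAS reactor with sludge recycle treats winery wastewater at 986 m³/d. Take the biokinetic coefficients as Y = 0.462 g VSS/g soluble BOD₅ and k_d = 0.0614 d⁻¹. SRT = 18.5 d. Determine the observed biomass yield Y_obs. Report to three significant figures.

The observed yield is Y_obs = Y/(1 + k_d·θ_c) = 0.462 / (1 + 0.0614 × 18.5) = 0.462 / 2.136 = 0.2163 g VSS per g soluble BOD₅ removed.

Y_obs ≈ 0.216 g VSS/g soluble BOD₅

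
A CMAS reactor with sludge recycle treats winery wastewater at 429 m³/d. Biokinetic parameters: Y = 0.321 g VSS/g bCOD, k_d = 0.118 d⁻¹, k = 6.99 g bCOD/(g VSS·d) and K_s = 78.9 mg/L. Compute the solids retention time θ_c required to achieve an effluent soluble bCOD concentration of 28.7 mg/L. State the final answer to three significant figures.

At the target effluent, Y k S/(K_s+S) = 0.321×6.99×28.7/107.6 = 0.5985 d⁻¹.
1/θ_c = 0.5985 − 0.118 = 0.4805 d⁻¹, so θ_c = 2.081 d.

θ_c ≈ 2.08 d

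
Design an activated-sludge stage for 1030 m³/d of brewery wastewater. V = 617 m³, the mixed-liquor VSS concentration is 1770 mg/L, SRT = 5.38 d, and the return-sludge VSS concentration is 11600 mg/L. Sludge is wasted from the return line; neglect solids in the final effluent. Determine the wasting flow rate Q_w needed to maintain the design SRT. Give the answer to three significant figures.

Wasting from the return line (neglecting effluent solids): Q_w = V·X / (θ_c·X_r) = 617.0 × 1770 / (5.38 × 11600) = 17.50 m³/d.

Q_w ≈ 17.5 m³/d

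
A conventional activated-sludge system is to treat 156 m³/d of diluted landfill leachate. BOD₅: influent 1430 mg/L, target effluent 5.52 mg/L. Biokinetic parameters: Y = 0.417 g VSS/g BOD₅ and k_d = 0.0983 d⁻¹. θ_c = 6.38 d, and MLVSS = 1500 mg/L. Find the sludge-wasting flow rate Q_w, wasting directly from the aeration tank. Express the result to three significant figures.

Steady-state biomass mass balance: V·X·(1 + k_d·θ_c) = Y·Q·(S₀ − S)·θ_c, so V = 0.417 × 156 × (1430 − 5.52) × 6.38 / [1500 × (1 + 0.0983 × 6.38)] = 5.91×10^5 / 2441 = 242.2 m³.
With mixed-liquor wasting, θ_c = V/Q_w, so Q_w = V/θ_c = 242.2/6.38 = 37.97 m³/d.

Q_w ≈ 38.0 m³/d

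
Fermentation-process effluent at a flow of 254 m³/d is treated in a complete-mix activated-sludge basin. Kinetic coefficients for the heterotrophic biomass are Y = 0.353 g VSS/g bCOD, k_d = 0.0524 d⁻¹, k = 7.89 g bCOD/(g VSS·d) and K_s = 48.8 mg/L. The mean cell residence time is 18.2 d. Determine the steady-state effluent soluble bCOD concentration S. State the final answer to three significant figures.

S ≈ 1.96 mg/L

From the Monod/SRT balance for a CMAS, S = K_s·(1+k_d θ_c)/[θ_c·(Y k − k_d) − 1] = 48.8 × (1 + 0.0524 × 18.2) / [18.2 × (0.353 × 7.89 − 0.0524) − 1] = 95.34 / 48.74 = 1.956 mg/L.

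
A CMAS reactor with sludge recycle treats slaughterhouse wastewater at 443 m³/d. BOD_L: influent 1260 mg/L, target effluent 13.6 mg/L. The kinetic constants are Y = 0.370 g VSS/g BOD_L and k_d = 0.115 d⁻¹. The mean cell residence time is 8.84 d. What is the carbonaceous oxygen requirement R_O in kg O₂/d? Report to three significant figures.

Observed yield with endogenous decay: Y_obs = Y / (1 + k_d·θ_c) = 0.370 / (1 + 0.115 × 8.84) = 0.370 / 2.017 = 0.1835 g VSS/g BOD_L.
Q·(S₀ − S) = 443 × (1260 − 13.6) × 10⁻³ = 552.2 kg/d removed.
Net sludge production P_X = 0.1835 × 552.2 = 101.3 kg VSS/d.
R_O = Q·(S₀ − S) − 1.42·P_X = 552.2 − 1.42 × 101.3 = 408.3 kg O₂/d.

R_O ≈ 408 kg O₂/d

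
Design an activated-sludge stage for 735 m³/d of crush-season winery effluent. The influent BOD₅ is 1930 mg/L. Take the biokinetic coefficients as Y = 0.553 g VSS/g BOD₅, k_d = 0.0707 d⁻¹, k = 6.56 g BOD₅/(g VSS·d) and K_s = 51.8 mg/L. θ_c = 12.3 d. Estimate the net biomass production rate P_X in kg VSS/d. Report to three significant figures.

P_X ≈ 419 kg VSS/d

Effluent substrate depends only on kinetics and SRT: S = K_s(1 + k_d θ_c) / [θ_c(Yk − k_d) − 1] = 51.8 × (1 + 0.0707 × 12.3) / [12.3 × (0.553 × 6.56 − 0.0707) − 1] = 96.85 / 42.75 = 2.265 mg/L.
Y_obs = Y / (1 + k_d θ_c) = 0.553 / (1 + 0.0707 × 12.3) = 0.553 / 1.870 = 0.2958.
Q·(S₀ − S) = 735 × (1930 − 2.27) × 10⁻³ = 1417 kg/d removed.
P_X = Y_obs · Q(S₀ − S) = 0.2958 × 1417 = 419.1 kg VSS/d.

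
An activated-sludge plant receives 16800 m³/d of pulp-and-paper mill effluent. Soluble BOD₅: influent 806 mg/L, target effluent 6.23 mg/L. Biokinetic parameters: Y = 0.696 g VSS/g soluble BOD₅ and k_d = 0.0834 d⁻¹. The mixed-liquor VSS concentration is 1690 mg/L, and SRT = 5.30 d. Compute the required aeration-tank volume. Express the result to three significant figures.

V ≈ 20300 m³

Steady-state biomass mass balance: V·X·(1 + k_d·θ_c) = Y·Q·(S₀ − S)·θ_c, so V = 0.696 × 16800 × (806 − 6.23) × 5.30 / [1690 × (1 + 0.0834 × 5.30)] = 4.96×10^7 / 2437 = 20338 m³.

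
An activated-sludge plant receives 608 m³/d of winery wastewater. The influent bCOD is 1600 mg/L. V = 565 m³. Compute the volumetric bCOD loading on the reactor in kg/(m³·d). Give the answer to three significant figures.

L_v ≈ 1.72 kg bCOD/(m³·d)

Volumetric loading L_v = Q·S₀ / V = 608 × 1600 g/m³ / 565.0 m³ = 1722 g/(m³·d) = 1.722 kg bCOD/(m³·d).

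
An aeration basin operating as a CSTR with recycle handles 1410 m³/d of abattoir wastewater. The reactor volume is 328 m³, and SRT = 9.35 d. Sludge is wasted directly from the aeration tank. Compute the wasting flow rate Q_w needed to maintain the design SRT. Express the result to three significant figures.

For wasting at MLVSS concentration, Q_w = V/θ_c = 328.0/9.35 = 35.08 m³/d.

Q_w ≈ 35.1 m³/d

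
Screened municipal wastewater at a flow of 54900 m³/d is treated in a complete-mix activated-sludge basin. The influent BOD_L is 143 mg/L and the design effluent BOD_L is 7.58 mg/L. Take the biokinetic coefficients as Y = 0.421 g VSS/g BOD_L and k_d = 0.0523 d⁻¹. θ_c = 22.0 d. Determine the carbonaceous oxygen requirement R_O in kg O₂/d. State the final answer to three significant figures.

The observed yield is Y_obs = Y/(1 + k_d·θ_c) = 0.421 / (1 + 0.0523 × 22.0) = 0.421 / 2.151 = 0.1958 g VSS per g BOD_L removed.
Mass of BOD_L removed per day: Q(S₀ − S) = 54900 × 135.4 g/m³ = 7435 kg/d.
Biomass synthesised: P_X = Y_obs × 7435 = 1455 kg VSS/d.
R_O = Q·ΔS − 1.42 P_X = 7435 − 2067 = 5368 kg O₂/d.

R_O ≈ 5370 kg O₂/d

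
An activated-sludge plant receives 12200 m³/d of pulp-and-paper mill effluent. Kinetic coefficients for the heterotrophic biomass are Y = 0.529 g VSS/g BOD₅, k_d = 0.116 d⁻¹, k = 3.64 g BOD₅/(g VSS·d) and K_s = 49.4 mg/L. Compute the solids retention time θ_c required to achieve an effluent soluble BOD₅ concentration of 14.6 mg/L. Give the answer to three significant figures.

From 1/θ_c = Y·k·S/(K_s + S) − k_d: Y·k·S/(K_s+S) = 0.529 × 3.64 × 14.6 / (49.4 + 14.6) = 0.4393 d⁻¹.
Then 1/θ_c = μ − k_d = 0.4393 − 0.116 = 0.3233 d⁻¹, giving θ_c = 3.093 d.

θ_c ≈ 3.09 d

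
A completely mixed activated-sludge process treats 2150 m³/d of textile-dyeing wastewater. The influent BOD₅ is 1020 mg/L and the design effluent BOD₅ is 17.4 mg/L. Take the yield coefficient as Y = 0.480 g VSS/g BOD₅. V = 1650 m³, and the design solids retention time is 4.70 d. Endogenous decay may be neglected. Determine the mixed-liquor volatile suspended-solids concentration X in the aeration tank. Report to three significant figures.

From V·X = Y·Q·(S₀ − S)·θ_c (decay neglected): X = 0.480 × 2150 × (1020 − 17.4) × 4.70 / 1650 = 2947 mg/L.

X ≈ 2950 mg/L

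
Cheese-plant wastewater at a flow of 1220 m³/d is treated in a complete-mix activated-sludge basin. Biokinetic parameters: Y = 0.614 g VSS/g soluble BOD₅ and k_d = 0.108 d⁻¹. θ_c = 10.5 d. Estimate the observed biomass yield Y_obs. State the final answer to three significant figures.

Correct the yield for decay: Y_obs = Y/(1 + k_d θ_c) = 0.614 / (1 + 0.108 × 10.5) = 0.614 / 2.134 = 0.2877.

Y_obs ≈ 0.288 g VSS/g soluble BOD₅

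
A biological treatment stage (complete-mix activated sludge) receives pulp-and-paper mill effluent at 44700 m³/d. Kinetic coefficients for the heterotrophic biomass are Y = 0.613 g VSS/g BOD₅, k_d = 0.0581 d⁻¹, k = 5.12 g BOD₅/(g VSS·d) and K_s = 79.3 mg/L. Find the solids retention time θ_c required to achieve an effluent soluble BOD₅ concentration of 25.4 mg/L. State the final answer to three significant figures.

At the target effluent, Y k S/(K_s+S) = 0.613×5.12×25.4/104.7 = 0.7614 d⁻¹.
1/θ_c = 0.7614 − 0.0581 = 0.7033 d⁻¹, so θ_c = 1.422 d.

θ_c ≈ 1.42 d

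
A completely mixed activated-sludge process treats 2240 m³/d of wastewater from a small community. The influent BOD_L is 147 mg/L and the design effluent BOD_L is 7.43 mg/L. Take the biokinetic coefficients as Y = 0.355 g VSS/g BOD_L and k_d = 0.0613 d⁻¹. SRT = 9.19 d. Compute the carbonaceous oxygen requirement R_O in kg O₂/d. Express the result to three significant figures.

Correct the yield for decay: Y_obs = Y/(1 + k_d θ_c) = 0.355 / (1 + 0.0613 × 9.19) = 0.355 / 1.563 = 0.2271.
Substrate removed = Q·(S₀ − S) = 2240 m³/d × (147 − 7.43) g/m³ = 3.13×10^5 g/d = 312.6 kg/d.
Biomass synthesised: P_X = Y_obs × 312.6 = 70.99 kg VSS/d.
Carbonaceous O₂ demand = substrate oxidised − cell-mass equivalent = 312.6 − 1.42 × 70.99 = 211.8 kg O₂/d.

R_O ≈ 212 kg O₂/d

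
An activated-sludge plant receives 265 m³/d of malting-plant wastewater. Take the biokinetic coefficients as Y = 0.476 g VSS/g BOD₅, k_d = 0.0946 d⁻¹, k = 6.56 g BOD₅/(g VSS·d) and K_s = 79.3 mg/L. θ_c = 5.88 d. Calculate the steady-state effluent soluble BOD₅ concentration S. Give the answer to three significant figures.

S ≈ 7.34 mg/L

Effluent substrate depends only on kinetics and SRT: S = K_s(1 + k_d θ_c) / [θ_c(Yk − k_d) − 1] = 79.3 × (1 + 0.0946 × 5.88) / [5.88 × (0.476 × 6.56 − 0.0946) − 1] = 123.4 / 16.80 = 7.344 mg/L.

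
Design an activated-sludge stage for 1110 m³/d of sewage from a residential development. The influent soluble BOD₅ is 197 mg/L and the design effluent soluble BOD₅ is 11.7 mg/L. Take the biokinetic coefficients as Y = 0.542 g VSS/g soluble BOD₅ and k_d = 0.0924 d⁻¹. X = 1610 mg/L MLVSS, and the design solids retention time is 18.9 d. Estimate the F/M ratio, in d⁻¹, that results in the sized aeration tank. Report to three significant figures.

F/M ≈ 0.285 d⁻¹

Steady-state biomass mass balance: V·X·(1 + k_d·θ_c) = Y·Q·(S₀ − S)·θ_c, so V = 0.542 × 1110 × (197 − 11.7) × 18.9 / [1610 × (1 + 0.0924 × 18.9)] = 2.11×10^6 / 4422 = 476.5 m³.
Food-to-microorganism ratio F/M = Q S₀ / (V X) = 1110 × 197 / (476.5 × 1610) = 0.2850 d⁻¹.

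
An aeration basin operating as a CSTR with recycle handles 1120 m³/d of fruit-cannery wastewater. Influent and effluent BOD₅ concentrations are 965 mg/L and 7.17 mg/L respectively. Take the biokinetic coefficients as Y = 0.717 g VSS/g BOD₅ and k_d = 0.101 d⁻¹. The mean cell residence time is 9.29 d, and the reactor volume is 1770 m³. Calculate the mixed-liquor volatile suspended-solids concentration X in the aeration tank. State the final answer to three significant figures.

From V·X·(1 + k_d·θ_c) = Y·Q·(S₀ − S)·θ_c: X = 0.717 × 1120 × (965 − 7.17) × 9.29 / [1770 × (1 + 0.101 × 9.29)] = 2083 mg/L.

X ≈ 2080 mg/L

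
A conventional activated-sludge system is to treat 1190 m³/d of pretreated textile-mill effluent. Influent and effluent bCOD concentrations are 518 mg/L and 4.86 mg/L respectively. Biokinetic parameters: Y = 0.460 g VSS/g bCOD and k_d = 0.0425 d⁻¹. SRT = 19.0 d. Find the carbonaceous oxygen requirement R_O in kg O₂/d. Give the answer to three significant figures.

R_O ≈ 390 kg O₂/d

The observed yield is Y_obs = Y/(1 + k_d·θ_c) = 0.460 / (1 + 0.0425 × 19.0) = 0.460 / 1.808 = 0.2545 g VSS per g bCOD removed.
Substrate removed = Q·(S₀ − S) = 1190 m³/d × (518 − 4.86) g/m³ = 6.11×10^5 g/d = 610.6 kg/d.
Net sludge production P_X = 0.2545 × 610.6 = 155.4 kg VSS/d.
R_O = Q·(S₀ − S) − 1.42·P_X = 610.6 − 1.42 × 155.4 = 390.0 kg O₂/d.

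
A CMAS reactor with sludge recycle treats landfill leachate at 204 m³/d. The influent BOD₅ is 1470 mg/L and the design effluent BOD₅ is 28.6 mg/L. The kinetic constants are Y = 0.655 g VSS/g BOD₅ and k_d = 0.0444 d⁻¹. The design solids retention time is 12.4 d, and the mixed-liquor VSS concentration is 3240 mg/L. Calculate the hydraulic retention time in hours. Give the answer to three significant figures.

τ ≈ 55.9 h

Steady-state biomass mass balance: V·X·(1 + k_d·θ_c) = Y·Q·(S₀ − S)·θ_c, so V = 0.655 × 204 × (1470 − 28.6) × 12.4 / [3240 × (1 + 0.0444 × 12.4)] = 2.39×10^6 / 5024 = 475.4 m³.
Hydraulic retention time τ = V/Q = 475.4 / 204 = 2.330 d = 55.93 h.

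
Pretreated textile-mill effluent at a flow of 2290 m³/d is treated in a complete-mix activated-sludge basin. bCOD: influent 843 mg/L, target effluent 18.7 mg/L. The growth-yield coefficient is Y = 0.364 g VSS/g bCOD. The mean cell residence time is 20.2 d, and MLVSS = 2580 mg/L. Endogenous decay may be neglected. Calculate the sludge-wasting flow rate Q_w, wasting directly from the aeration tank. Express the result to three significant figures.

With k_d = 0 the design equation reduces to V = Y Q (S₀−S) θ_c / X = 0.364 × 2290 × (843 − 18.7) × 20.2 / 2580 = 5380 m³.
With mixed-liquor wasting, θ_c = V/Q_w, so Q_w = V/θ_c = 5380/20.2 = 266.3 m³/d.

Q_w ≈ 266 m³/d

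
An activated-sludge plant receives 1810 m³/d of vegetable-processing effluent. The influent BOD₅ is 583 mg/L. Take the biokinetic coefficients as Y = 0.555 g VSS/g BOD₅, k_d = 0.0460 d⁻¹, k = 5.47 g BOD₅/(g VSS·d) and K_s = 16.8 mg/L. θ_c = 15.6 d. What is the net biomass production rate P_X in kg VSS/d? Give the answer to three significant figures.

P_X ≈ 341 kg VSS/d

For a completely mixed reactor with recycle the Lawrence–McCarty relation gives S = K_s·(1 + k_d·θ_c) / [θ_c·(Y·k − k_d) − 1] = 16.8 × (1 + 0.0460 × 15.6) / [15.6 × (0.555 × 5.47 − 0.0460) − 1] = 28.86 / 45.64 = 0.6322 mg/L.
Y_obs = Y / (1 + k_d θ_c) = 0.555 / (1 + 0.0460 × 15.6) = 0.555 / 1.718 = 0.3231.
Substrate removed = Q·(S₀ − S) = 1810 m³/d × (583 − 0.632) g/m³ = 1.05×10^6 g/d = 1054 kg/d.
Biomass produced: P_X = Y_obs·Q·ΔS = 0.3231 × 1054 ≈ 340.6 kg VSS/d.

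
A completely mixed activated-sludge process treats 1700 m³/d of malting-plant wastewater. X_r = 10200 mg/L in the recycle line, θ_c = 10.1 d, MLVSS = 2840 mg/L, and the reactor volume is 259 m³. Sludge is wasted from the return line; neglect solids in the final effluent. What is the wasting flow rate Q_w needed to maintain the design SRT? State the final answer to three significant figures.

Q_w ≈ 7.14 m³/d

Wasting from the return line (neglecting effluent solids): Q_w = V·X / (θ_c·X_r) = 259.0 × 2840 / (10.1 × 10200) = 7.140 m³/d.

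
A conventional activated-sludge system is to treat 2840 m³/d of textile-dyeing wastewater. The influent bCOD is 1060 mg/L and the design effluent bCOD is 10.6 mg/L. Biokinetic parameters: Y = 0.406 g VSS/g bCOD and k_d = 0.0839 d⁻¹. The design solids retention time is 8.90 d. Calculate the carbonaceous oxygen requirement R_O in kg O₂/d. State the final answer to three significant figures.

Observed yield with endogenous decay: Y_obs = Y / (1 + k_d·θ_c) = 0.406 / (1 + 0.0839 × 8.90) = 0.406 / 1.747 = 0.2324 g VSS/g bCOD.
ΔS = 1060 − 10.6 = 1049 mg/L, so the substrate removal rate is 2840 × 1049/1000 = 2980 kg bCOD/d.
P_X = Y_obs·Q·(S₀ − S) = 0.2324 × 2980 = 692.7 kg VSS/d.
Carbonaceous O₂ demand = substrate oxidised − cell-mass equivalent = 2980 − 1.42 × 692.7 = 1997 kg O₂/d.

R_O ≈ 2000 kg O₂/d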